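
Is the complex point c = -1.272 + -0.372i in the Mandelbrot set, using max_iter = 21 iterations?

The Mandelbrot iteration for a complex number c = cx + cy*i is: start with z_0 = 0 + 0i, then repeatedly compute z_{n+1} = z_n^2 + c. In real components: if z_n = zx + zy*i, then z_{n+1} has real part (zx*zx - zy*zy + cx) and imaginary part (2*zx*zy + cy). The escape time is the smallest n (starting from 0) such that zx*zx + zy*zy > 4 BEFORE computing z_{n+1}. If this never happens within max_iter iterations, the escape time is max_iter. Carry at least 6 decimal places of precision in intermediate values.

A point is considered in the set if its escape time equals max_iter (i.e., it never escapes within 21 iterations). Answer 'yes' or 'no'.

Answer: no

Derivation:
z_0 = 0 + 0i, c = -1.2720 + -0.3720i
Iter 1: z = -1.2720 + -0.3720i, |z|^2 = 1.7564
Iter 2: z = 0.2076 + 0.5744i, |z|^2 = 0.3730
Iter 3: z = -1.5588 + -0.1335i, |z|^2 = 2.4477
Iter 4: z = 1.1400 + 0.0443i, |z|^2 = 1.3016
Iter 5: z = 0.0257 + -0.2711i, |z|^2 = 0.0741
Iter 6: z = -1.3448 + -0.3859i, |z|^2 = 1.9575
Iter 7: z = 0.3876 + 0.6660i, |z|^2 = 0.5938
Iter 8: z = -1.5654 + 0.1443i, |z|^2 = 2.4713
Iter 9: z = 1.1576 + -0.8237i, |z|^2 = 2.0186
Iter 10: z = -0.6104 + -2.2790i, |z|^2 = 5.5666
Escaped at iteration 10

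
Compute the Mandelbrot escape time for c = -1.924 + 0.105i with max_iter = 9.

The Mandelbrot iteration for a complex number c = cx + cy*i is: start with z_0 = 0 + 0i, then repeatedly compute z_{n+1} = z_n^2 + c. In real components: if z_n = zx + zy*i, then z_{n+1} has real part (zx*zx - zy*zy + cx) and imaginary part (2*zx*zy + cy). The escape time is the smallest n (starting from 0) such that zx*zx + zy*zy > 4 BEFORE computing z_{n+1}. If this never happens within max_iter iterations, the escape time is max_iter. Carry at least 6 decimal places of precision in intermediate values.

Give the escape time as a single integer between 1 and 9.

z_0 = 0 + 0i, c = -1.9240 + 0.1050i
Iter 1: z = -1.9240 + 0.1050i, |z|^2 = 3.7128
Iter 2: z = 1.7668 + -0.2990i, |z|^2 = 3.2108
Iter 3: z = 1.1080 + -0.9517i, |z|^2 = 2.1333
Iter 4: z = -1.6020 + -2.0038i, |z|^2 = 6.5819
Escaped at iteration 4

Answer: 4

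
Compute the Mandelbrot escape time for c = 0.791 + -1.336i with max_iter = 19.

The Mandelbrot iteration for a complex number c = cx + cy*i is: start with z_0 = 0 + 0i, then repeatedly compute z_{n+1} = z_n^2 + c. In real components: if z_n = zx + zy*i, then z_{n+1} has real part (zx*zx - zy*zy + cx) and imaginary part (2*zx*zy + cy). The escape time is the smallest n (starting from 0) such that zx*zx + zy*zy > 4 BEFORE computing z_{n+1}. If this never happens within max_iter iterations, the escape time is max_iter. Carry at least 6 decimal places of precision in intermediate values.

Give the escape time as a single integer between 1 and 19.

z_0 = 0 + 0i, c = 0.7910 + -1.3360i
Iter 1: z = 0.7910 + -1.3360i, |z|^2 = 2.4106
Iter 2: z = -0.3682 + -3.4496i, |z|^2 = 12.0350
Escaped at iteration 2

Answer: 2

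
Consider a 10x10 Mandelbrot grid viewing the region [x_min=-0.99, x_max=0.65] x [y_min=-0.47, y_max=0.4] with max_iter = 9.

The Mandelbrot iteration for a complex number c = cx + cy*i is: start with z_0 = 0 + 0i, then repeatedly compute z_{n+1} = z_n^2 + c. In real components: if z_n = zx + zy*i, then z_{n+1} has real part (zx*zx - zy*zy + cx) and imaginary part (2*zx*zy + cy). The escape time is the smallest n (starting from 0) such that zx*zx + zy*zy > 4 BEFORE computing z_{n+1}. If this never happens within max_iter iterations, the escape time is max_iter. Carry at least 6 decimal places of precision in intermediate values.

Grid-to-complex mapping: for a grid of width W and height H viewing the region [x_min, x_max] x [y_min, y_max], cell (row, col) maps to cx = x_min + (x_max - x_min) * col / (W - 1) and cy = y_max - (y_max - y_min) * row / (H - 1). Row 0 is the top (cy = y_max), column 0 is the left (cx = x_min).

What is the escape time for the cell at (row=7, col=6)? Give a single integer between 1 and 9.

z_0 = 0 + 0i, c = 0.1033 + -0.2767i
Iter 1: z = 0.1033 + -0.2767i, |z|^2 = 0.0872
Iter 2: z = 0.0375 + -0.3338i, |z|^2 = 0.1129
Iter 3: z = -0.0067 + -0.3017i, |z|^2 = 0.0911
Iter 4: z = 0.0124 + -0.2726i, |z|^2 = 0.0745
Iter 5: z = 0.0292 + -0.2834i, |z|^2 = 0.0812
Iter 6: z = 0.0239 + -0.2932i, |z|^2 = 0.0865
Iter 7: z = 0.0179 + -0.2907i, |z|^2 = 0.0848
Iter 8: z = 0.0192 + -0.2871i, |z|^2 = 0.0828

Answer: 9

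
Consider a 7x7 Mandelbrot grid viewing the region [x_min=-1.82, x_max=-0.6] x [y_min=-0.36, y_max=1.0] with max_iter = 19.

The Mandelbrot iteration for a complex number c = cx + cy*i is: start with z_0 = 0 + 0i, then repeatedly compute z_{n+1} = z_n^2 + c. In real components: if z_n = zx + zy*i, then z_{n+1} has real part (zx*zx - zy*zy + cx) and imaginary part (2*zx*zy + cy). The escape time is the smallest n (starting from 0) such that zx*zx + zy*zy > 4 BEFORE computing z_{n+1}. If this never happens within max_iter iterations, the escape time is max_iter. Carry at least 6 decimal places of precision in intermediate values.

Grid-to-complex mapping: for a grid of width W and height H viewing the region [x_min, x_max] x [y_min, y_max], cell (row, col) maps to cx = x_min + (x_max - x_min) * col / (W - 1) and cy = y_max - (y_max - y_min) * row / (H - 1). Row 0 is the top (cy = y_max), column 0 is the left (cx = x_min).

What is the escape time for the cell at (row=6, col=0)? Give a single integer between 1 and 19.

z_0 = 0 + 0i, c = -1.8200 + -0.3600i
Iter 1: z = -1.8200 + -0.3600i, |z|^2 = 3.4420
Iter 2: z = 1.3628 + 0.9504i, |z|^2 = 2.7605
Iter 3: z = -0.8660 + 2.2304i, |z|^2 = 5.7247
Escaped at iteration 3

Answer: 3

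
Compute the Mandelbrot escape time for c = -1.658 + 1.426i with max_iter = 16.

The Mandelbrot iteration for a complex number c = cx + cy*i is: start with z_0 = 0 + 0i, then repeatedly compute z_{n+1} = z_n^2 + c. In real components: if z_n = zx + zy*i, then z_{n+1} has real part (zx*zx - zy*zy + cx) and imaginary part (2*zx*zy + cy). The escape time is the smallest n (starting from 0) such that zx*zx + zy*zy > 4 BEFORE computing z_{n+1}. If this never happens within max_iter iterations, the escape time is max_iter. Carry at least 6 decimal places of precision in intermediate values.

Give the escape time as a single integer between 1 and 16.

z_0 = 0 + 0i, c = -1.6580 + 1.4260i
Iter 1: z = -1.6580 + 1.4260i, |z|^2 = 4.7824
Escaped at iteration 1

Answer: 1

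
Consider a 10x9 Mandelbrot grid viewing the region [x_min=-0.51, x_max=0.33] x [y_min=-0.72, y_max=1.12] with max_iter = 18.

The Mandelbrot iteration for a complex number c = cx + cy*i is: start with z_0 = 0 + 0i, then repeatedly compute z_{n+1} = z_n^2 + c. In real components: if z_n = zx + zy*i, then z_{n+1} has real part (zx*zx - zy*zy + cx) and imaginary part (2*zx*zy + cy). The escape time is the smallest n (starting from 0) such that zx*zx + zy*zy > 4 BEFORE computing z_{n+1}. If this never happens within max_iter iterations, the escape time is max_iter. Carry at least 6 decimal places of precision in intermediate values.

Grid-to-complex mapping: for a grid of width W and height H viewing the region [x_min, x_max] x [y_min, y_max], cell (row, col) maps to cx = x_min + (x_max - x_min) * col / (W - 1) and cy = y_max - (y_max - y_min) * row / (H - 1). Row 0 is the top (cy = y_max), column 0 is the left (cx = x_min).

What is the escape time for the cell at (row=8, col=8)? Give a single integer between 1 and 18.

z_0 = 0 + 0i, c = 0.2367 + -0.7200i
Iter 1: z = 0.2367 + -0.7200i, |z|^2 = 0.5744
Iter 2: z = -0.2257 + -1.0608i, |z|^2 = 1.1762
Iter 3: z = -0.8377 + -0.2411i, |z|^2 = 0.7598
Iter 4: z = 0.8802 + -0.3161i, |z|^2 = 0.8747
Iter 5: z = 0.9116 + -1.2764i, |z|^2 = 2.4602
Iter 6: z = -0.5616 + -3.0472i, |z|^2 = 9.6005
Escaped at iteration 6

Answer: 6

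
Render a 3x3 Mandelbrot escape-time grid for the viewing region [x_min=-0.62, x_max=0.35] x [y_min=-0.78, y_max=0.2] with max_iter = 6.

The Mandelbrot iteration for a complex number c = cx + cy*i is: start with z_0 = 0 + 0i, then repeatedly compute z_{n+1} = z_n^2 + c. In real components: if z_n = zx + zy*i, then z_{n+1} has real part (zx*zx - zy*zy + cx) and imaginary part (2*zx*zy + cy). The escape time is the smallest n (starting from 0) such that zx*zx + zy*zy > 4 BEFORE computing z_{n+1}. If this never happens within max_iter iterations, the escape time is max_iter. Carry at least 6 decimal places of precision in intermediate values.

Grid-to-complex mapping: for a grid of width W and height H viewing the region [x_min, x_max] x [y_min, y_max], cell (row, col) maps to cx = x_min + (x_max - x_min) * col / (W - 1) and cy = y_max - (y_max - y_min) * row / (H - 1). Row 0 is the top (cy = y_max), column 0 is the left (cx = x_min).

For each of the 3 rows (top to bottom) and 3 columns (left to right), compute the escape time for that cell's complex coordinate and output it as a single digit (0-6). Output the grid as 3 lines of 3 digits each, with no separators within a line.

(row=0, col=0): c = -0.6200 + 0.2000i → escape time 6
(row=0, col=1): c = -0.1350 + 0.2000i → escape time 6
(row=0, col=2): c = 0.3500 + 0.2000i → escape time 6
(row=1, col=0): c = -0.6200 + -0.2900i → escape time 6
(row=1, col=1): c = -0.1350 + -0.2900i → escape time 6
(row=1, col=2): c = 0.3500 + -0.2900i → escape time 6
(row=2, col=0): c = -0.6200 + -0.7800i → escape time 4
(row=2, col=1): c = -0.1350 + -0.7800i → escape time 6
(row=2, col=2): c = 0.3500 + -0.7800i → escape time 4

Answer: 666
666
464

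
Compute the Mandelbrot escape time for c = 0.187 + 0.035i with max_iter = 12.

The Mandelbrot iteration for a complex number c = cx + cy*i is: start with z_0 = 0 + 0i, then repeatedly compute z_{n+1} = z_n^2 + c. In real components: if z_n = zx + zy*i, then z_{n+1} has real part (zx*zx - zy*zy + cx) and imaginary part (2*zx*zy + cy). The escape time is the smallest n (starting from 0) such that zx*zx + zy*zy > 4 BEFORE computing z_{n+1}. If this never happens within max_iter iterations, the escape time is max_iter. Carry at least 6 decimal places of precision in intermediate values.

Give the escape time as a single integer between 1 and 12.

z_0 = 0 + 0i, c = 0.1870 + 0.0350i
Iter 1: z = 0.1870 + 0.0350i, |z|^2 = 0.0362
Iter 2: z = 0.2207 + 0.0481i, |z|^2 = 0.0510
Iter 3: z = 0.2334 + 0.0562i, |z|^2 = 0.0576
Iter 4: z = 0.2383 + 0.0613i, |z|^2 = 0.0605
Iter 5: z = 0.2400 + 0.0642i, |z|^2 = 0.0617
Iter 6: z = 0.2405 + 0.0658i, |z|^2 = 0.0622
Iter 7: z = 0.2405 + 0.0667i, |z|^2 = 0.0623
Iter 8: z = 0.2404 + 0.0671i, |z|^2 = 0.0623
Iter 9: z = 0.2403 + 0.0672i, |z|^2 = 0.0623
Iter 10: z = 0.2402 + 0.0673i, |z|^2 = 0.0622
Iter 11: z = 0.2402 + 0.0673i, |z|^2 = 0.0622

Answer: 12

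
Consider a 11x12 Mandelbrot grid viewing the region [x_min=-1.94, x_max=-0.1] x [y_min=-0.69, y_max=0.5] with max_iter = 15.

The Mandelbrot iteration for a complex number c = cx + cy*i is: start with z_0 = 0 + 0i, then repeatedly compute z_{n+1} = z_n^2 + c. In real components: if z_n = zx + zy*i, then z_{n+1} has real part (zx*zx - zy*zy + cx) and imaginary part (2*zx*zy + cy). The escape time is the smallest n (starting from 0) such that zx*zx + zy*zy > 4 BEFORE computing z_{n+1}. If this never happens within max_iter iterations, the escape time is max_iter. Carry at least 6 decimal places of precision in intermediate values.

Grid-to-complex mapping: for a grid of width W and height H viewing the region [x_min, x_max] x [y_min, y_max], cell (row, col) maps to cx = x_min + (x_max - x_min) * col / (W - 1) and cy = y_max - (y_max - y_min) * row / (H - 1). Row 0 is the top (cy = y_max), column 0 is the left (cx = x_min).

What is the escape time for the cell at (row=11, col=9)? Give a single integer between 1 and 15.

z_0 = 0 + 0i, c = -0.2840 + -0.6900i
Iter 1: z = -0.2840 + -0.6900i, |z|^2 = 0.5568
Iter 2: z = -0.6794 + -0.2981i, |z|^2 = 0.5505
Iter 3: z = 0.0888 + -0.2849i, |z|^2 = 0.0891
Iter 4: z = -0.3573 + -0.7406i, |z|^2 = 0.6762
Iter 5: z = -0.7048 + -0.1608i, |z|^2 = 0.5226
Iter 6: z = 0.1869 + -0.4634i, |z|^2 = 0.2497
Iter 7: z = -0.4638 + -0.8632i, |z|^2 = 0.9603
Iter 8: z = -0.8141 + 0.1107i, |z|^2 = 0.6750
Iter 9: z = 0.3665 + -0.8703i, |z|^2 = 0.8917
Iter 10: z = -0.9071 + -1.3279i, |z|^2 = 2.5861
Iter 11: z = -1.2245 + 1.7191i, |z|^2 = 4.4545
Escaped at iteration 11

Answer: 11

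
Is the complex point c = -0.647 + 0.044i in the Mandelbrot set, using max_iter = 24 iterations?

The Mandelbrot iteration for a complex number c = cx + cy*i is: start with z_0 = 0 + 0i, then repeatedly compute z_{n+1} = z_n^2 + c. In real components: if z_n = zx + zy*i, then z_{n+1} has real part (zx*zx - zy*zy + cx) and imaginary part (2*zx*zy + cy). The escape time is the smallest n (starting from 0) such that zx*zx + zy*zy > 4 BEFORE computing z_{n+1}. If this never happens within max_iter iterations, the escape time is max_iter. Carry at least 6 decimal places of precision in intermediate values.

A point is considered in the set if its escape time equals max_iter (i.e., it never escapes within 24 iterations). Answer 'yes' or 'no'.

Answer: yes

Derivation:
z_0 = 0 + 0i, c = -0.6470 + 0.0440i
Iter 1: z = -0.6470 + 0.0440i, |z|^2 = 0.4205
Iter 2: z = -0.2303 + -0.0129i, |z|^2 = 0.0532
Iter 3: z = -0.5941 + 0.0500i, |z|^2 = 0.3555
Iter 4: z = -0.2965 + -0.0154i, |z|^2 = 0.0882
Iter 5: z = -0.5593 + 0.0531i, |z|^2 = 0.3156
Iter 6: z = -0.3370 + -0.0154i, |z|^2 = 0.1138
Iter 7: z = -0.5337 + 0.0544i, |z|^2 = 0.2878
Iter 8: z = -0.3651 + -0.0140i, |z|^2 = 0.1335
Iter 9: z = -0.5139 + 0.0543i, |z|^2 = 0.2670
Iter 10: z = -0.3859 + -0.0118i, |z|^2 = 0.1490
Iter 11: z = -0.4982 + 0.0531i, |z|^2 = 0.2510
Iter 12: z = -0.4016 + -0.0089i, |z|^2 = 0.1614
Iter 13: z = -0.4858 + 0.0511i, |z|^2 = 0.2386
Iter 14: z = -0.4136 + -0.0057i, |z|^2 = 0.1711
Iter 15: z = -0.4760 + 0.0487i, |z|^2 = 0.2289
Iter 16: z = -0.4228 + -0.0024i, |z|^2 = 0.1788
Iter 17: z = -0.4682 + 0.0460i, |z|^2 = 0.2213
Iter 18: z = -0.4299 + 0.0009i, |z|^2 = 0.1848
Iter 19: z = -0.4622 + 0.0432i, |z|^2 = 0.2155
Iter 20: z = -0.4352 + 0.0041i, |z|^2 = 0.1895
Iter 21: z = -0.4576 + 0.0405i, |z|^2 = 0.2110
Iter 22: z = -0.4393 + 0.0070i, |z|^2 = 0.1930
Iter 23: z = -0.4541 + 0.0379i, |z|^2 = 0.2076
Did not escape in 24 iterations → in set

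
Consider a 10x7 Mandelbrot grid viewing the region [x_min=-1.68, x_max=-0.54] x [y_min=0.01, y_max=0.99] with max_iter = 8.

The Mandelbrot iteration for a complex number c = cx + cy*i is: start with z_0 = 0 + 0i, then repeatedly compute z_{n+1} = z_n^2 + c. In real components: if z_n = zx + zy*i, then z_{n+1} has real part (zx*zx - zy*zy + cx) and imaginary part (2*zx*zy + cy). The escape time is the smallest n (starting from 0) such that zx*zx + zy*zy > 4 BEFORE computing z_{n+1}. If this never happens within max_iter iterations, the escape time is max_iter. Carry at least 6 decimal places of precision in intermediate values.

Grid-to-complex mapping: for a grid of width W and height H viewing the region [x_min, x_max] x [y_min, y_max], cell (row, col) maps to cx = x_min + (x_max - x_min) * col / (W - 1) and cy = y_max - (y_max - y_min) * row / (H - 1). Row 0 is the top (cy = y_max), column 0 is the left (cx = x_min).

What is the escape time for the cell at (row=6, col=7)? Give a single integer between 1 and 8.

Answer: 8

Derivation:
z_0 = 0 + 0i, c = -0.7933 + 0.0100i
Iter 1: z = -0.7933 + 0.0100i, |z|^2 = 0.6295
Iter 2: z = -0.1641 + -0.0059i, |z|^2 = 0.0269
Iter 3: z = -0.7665 + 0.0119i, |z|^2 = 0.5876
Iter 4: z = -0.2060 + -0.0083i, |z|^2 = 0.0425
Iter 5: z = -0.7510 + 0.0134i, |z|^2 = 0.5641
Iter 6: z = -0.2296 + -0.0101i, |z|^2 = 0.0528
Iter 7: z = -0.7407 + 0.0147i, |z|^2 = 0.5489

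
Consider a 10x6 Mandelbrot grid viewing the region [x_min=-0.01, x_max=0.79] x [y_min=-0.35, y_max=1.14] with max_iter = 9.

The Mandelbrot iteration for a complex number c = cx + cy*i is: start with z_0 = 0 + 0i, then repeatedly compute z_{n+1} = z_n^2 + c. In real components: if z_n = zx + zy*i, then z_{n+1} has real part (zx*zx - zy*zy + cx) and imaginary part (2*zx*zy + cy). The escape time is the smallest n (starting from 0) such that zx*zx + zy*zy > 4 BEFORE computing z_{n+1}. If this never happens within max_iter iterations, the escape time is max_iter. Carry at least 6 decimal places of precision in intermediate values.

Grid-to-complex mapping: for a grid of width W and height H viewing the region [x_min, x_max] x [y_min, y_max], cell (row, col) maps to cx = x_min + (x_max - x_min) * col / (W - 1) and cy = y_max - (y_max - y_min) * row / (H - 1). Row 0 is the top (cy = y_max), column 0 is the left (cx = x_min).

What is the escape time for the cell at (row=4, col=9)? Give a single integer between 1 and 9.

z_0 = 0 + 0i, c = 0.7900 + -0.0520i
Iter 1: z = 0.7900 + -0.0520i, |z|^2 = 0.6268
Iter 2: z = 1.4114 + -0.1342i, |z|^2 = 2.0100
Iter 3: z = 2.7640 + -0.4307i, |z|^2 = 7.8254
Escaped at iteration 3

Answer: 3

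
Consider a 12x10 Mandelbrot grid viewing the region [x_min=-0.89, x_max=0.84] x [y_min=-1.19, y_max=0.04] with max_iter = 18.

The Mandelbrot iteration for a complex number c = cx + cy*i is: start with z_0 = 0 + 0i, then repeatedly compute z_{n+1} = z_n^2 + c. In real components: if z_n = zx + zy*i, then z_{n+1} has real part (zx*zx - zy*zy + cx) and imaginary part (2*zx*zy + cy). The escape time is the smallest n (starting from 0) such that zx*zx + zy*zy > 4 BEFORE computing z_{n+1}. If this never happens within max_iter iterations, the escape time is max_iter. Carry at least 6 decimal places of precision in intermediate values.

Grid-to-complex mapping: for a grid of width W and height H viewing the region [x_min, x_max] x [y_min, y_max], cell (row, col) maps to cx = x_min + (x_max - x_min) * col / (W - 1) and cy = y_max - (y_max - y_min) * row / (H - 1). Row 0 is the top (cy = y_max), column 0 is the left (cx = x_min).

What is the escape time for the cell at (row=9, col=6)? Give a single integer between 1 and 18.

Answer: 3

Derivation:
z_0 = 0 + 0i, c = 0.0536 + -1.1900i
Iter 1: z = 0.0536 + -1.1900i, |z|^2 = 1.4190
Iter 2: z = -1.3596 + -1.3177i, |z|^2 = 3.5847
Iter 3: z = 0.1659 + 2.3929i, |z|^2 = 5.7536
Escaped at iteration 3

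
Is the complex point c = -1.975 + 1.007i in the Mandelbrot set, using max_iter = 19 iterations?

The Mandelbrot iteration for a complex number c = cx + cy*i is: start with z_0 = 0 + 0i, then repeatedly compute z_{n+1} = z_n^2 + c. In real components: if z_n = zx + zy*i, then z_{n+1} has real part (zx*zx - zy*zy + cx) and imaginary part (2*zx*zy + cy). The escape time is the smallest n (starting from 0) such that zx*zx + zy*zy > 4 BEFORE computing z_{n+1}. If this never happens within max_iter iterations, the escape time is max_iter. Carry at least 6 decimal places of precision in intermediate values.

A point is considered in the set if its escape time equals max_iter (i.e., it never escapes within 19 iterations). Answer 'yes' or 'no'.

Answer: no

Derivation:
z_0 = 0 + 0i, c = -1.9750 + 1.0070i
Iter 1: z = -1.9750 + 1.0070i, |z|^2 = 4.9147
Escaped at iteration 1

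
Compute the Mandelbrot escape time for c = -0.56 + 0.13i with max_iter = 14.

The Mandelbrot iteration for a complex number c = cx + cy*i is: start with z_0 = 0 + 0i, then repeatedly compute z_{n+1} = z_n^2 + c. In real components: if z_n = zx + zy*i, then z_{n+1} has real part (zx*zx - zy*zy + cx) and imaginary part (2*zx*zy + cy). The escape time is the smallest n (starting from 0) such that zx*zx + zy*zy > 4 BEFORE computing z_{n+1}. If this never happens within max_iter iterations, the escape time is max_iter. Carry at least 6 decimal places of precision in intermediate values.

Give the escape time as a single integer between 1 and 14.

Answer: 14

Derivation:
z_0 = 0 + 0i, c = -0.5600 + 0.1300i
Iter 1: z = -0.5600 + 0.1300i, |z|^2 = 0.3305
Iter 2: z = -0.2633 + -0.0156i, |z|^2 = 0.0696
Iter 3: z = -0.4909 + 0.1382i, |z|^2 = 0.2601
Iter 4: z = -0.3381 + -0.0057i, |z|^2 = 0.1143
Iter 5: z = -0.4457 + 0.1339i, |z|^2 = 0.2166
Iter 6: z = -0.3793 + 0.0107i, |z|^2 = 0.1439
Iter 7: z = -0.4163 + 0.1219i, |z|^2 = 0.1882
Iter 8: z = -0.4016 + 0.0285i, |z|^2 = 0.1621
Iter 9: z = -0.3996 + 0.1071i, |z|^2 = 0.1711
Iter 10: z = -0.4118 + 0.0444i, |z|^2 = 0.1716
Iter 11: z = -0.3924 + 0.0934i, |z|^2 = 0.1627
Iter 12: z = -0.4148 + 0.0567i, |z|^2 = 0.1753
Iter 13: z = -0.3912 + 0.0830i, |z|^2 = 0.1599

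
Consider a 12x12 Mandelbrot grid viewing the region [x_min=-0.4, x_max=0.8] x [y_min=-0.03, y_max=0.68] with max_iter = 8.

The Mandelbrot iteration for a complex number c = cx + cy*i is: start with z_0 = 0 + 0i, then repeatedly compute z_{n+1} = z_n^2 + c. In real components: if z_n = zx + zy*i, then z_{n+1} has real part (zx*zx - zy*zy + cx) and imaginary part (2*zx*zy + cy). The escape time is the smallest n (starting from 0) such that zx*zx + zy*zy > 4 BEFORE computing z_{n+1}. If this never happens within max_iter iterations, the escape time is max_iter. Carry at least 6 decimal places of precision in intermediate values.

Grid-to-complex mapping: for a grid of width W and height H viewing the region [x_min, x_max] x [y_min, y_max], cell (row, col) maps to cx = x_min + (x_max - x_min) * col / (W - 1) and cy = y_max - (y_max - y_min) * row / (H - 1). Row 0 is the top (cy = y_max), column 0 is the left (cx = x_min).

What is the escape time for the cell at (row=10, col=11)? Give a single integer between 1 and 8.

Answer: 3

Derivation:
z_0 = 0 + 0i, c = 0.8000 + 0.0345i
Iter 1: z = 0.8000 + 0.0345i, |z|^2 = 0.6412
Iter 2: z = 1.4388 + 0.0898i, |z|^2 = 2.0782
Iter 3: z = 2.8621 + 0.2930i, |z|^2 = 8.2775
Escaped at iteration 3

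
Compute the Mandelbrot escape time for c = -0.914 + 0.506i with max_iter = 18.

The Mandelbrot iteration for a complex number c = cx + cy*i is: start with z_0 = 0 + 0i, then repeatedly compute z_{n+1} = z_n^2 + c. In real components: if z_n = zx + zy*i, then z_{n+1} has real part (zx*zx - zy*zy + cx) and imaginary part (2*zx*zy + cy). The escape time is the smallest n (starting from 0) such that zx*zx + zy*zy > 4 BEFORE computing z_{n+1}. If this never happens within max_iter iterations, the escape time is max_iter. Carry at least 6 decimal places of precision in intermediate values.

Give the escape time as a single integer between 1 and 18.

z_0 = 0 + 0i, c = -0.9140 + 0.5060i
Iter 1: z = -0.9140 + 0.5060i, |z|^2 = 1.0914
Iter 2: z = -0.3346 + -0.4190i, |z|^2 = 0.2875
Iter 3: z = -0.9776 + 0.7864i, |z|^2 = 1.5740
Iter 4: z = -0.5768 + -1.0315i, |z|^2 = 1.3967
Iter 5: z = -1.6453 + 1.6960i, |z|^2 = 5.5833
Escaped at iteration 5

Answer: 5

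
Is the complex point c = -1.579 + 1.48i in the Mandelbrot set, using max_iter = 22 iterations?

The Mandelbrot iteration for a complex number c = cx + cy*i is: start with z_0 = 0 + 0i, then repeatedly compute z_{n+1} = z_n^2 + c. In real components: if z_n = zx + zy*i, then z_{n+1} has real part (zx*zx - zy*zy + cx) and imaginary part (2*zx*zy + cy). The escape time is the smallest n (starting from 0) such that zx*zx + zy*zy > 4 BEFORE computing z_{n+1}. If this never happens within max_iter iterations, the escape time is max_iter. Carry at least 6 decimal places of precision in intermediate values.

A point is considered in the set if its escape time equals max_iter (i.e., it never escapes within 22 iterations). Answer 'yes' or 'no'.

z_0 = 0 + 0i, c = -1.5790 + 1.4800i
Iter 1: z = -1.5790 + 1.4800i, |z|^2 = 4.6836
Escaped at iteration 1

Answer: no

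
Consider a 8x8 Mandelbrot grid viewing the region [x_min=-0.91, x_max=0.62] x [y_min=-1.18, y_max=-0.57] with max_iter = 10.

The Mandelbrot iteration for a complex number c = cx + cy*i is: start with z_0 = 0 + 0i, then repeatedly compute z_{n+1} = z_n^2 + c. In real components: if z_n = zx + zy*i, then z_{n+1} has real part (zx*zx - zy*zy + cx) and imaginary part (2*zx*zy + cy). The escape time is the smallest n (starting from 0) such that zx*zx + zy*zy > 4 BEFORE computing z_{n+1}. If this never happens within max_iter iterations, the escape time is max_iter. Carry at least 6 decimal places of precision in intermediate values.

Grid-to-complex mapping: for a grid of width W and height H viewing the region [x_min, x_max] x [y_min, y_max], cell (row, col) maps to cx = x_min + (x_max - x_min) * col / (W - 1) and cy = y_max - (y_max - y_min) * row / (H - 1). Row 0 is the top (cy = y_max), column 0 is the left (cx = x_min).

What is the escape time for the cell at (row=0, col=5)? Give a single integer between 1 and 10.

z_0 = 0 + 0i, c = 0.1829 + -0.5700i
Iter 1: z = 0.1829 + -0.5700i, |z|^2 = 0.3583
Iter 2: z = -0.1086 + -0.7785i, |z|^2 = 0.6178
Iter 3: z = -0.4113 + -0.4009i, |z|^2 = 0.3299
Iter 4: z = 0.1913 + -0.2402i, |z|^2 = 0.0943
Iter 5: z = 0.1618 + -0.6619i, |z|^2 = 0.4643
Iter 6: z = -0.2291 + -0.7842i, |z|^2 = 0.6674
Iter 7: z = -0.3796 + -0.2107i, |z|^2 = 0.1885
Iter 8: z = 0.2825 + -0.4100i, |z|^2 = 0.2480
Iter 9: z = 0.0946 + -0.8017i, |z|^2 = 0.6517

Answer: 10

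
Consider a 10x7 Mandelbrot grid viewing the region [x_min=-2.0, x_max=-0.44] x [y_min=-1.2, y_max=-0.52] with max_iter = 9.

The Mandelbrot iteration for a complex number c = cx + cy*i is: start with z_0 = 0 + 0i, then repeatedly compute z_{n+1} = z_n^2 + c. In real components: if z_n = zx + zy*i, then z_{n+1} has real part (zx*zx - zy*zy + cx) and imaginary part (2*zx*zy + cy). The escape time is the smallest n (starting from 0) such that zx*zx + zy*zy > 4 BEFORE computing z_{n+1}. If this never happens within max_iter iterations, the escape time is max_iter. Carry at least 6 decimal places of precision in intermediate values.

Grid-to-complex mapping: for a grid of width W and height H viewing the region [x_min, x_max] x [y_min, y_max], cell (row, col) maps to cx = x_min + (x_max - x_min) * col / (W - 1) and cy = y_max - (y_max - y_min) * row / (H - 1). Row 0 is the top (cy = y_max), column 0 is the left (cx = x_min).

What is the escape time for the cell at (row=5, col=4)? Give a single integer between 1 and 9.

Answer: 3

Derivation:
z_0 = 0 + 0i, c = -1.3067 + -1.0867i
Iter 1: z = -1.3067 + -1.0867i, |z|^2 = 2.8882
Iter 2: z = -0.7801 + 1.7532i, |z|^2 = 3.6822
Iter 3: z = -3.7716 + -3.8221i, |z|^2 = 28.8332
Escaped at iteration 3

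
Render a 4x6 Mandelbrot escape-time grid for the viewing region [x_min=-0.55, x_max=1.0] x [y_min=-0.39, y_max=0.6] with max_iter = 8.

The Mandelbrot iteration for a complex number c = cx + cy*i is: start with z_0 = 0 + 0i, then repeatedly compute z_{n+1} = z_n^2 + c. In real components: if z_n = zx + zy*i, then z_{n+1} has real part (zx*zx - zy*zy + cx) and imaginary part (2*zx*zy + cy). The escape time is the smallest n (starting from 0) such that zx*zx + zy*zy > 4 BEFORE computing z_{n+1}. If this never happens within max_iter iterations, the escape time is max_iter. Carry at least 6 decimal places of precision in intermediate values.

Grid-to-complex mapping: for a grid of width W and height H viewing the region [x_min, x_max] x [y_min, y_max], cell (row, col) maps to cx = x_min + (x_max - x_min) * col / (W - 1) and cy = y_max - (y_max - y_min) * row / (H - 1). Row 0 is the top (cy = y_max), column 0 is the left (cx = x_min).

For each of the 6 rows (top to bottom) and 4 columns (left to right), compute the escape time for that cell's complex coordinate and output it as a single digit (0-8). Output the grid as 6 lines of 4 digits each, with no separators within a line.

(row=0, col=0): c = -0.5500 + 0.6000i → escape time 8
(row=0, col=1): c = -0.0333 + 0.6000i → escape time 8
(row=0, col=2): c = 0.4833 + 0.6000i → escape time 5
(row=0, col=3): c = 1.0000 + 0.6000i → escape time 2
(row=1, col=0): c = -0.5500 + 0.4020i → escape time 8
(row=1, col=1): c = -0.0333 + 0.4020i → escape time 8
(row=1, col=2): c = 0.4833 + 0.4020i → escape time 6
(row=1, col=3): c = 1.0000 + 0.4020i → escape time 2
(row=2, col=0): c = -0.5500 + 0.2040i → escape time 8
(row=2, col=1): c = -0.0333 + 0.2040i → escape time 8
(row=2, col=2): c = 0.4833 + 0.2040i → escape time 6
(row=2, col=3): c = 1.0000 + 0.2040i → escape time 2
(row=3, col=0): c = -0.5500 + 0.0060i → escape time 8
(row=3, col=1): c = -0.0333 + 0.0060i → escape time 8
(row=3, col=2): c = 0.4833 + 0.0060i → escape time 5
(row=3, col=3): c = 1.0000 + 0.0060i → escape time 2
(row=4, col=0): c = -0.5500 + -0.1920i → escape time 8
(row=4, col=1): c = -0.0333 + -0.1920i → escape time 8
(row=4, col=2): c = 0.4833 + -0.1920i → escape time 5
(row=4, col=3): c = 1.0000 + -0.1920i → escape time 2
(row=5, col=0): c = -0.5500 + -0.3900i → escape time 8
(row=5, col=1): c = -0.0333 + -0.3900i → escape time 8
(row=5, col=2): c = 0.4833 + -0.3900i → escape time 6
(row=5, col=3): c = 1.0000 + -0.3900i → escape time 2

Answer: 8852
8862
8862
8852
8852
8862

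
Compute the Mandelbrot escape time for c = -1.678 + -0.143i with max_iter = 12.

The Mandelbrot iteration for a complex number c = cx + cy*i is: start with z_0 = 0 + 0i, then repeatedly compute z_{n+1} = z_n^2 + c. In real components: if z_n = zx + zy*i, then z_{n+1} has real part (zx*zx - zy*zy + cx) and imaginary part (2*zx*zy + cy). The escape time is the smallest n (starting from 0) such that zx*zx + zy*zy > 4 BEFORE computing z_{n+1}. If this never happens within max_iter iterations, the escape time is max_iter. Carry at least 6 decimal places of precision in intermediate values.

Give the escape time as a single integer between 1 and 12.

z_0 = 0 + 0i, c = -1.6780 + -0.1430i
Iter 1: z = -1.6780 + -0.1430i, |z|^2 = 2.8361
Iter 2: z = 1.1172 + 0.3369i, |z|^2 = 1.3617
Iter 3: z = -0.5433 + 0.6098i, |z|^2 = 0.6670
Iter 4: z = -1.7547 + -0.8056i, |z|^2 = 3.7280
Iter 5: z = 0.7520 + 2.6842i, |z|^2 = 7.7705
Escaped at iteration 5

Answer: 5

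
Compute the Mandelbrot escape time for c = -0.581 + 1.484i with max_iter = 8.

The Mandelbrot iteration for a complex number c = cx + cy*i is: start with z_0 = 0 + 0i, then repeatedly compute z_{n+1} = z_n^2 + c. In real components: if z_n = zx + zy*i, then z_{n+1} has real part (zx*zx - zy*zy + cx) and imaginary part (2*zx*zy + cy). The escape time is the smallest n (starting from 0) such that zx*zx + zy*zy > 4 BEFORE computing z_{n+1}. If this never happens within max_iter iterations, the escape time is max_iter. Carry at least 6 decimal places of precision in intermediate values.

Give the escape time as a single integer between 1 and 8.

Answer: 2

Derivation:
z_0 = 0 + 0i, c = -0.5810 + 1.4840i
Iter 1: z = -0.5810 + 1.4840i, |z|^2 = 2.5398
Iter 2: z = -2.4457 + -0.2404i, |z|^2 = 6.0392
Escaped at iteration 2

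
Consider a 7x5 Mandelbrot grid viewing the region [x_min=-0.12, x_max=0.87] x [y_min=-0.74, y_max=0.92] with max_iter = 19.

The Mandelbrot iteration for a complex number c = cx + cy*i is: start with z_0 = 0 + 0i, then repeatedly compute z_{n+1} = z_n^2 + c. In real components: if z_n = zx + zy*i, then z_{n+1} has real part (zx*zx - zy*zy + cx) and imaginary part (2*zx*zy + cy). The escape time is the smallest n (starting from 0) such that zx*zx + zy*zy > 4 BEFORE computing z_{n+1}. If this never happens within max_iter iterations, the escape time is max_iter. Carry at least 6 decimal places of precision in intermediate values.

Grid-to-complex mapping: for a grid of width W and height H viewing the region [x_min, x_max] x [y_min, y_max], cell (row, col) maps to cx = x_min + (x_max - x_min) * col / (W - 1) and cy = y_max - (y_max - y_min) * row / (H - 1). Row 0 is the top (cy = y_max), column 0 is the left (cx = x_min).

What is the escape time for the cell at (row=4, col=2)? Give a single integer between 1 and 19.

z_0 = 0 + 0i, c = 0.2100 + -0.7400i
Iter 1: z = 0.2100 + -0.7400i, |z|^2 = 0.5917
Iter 2: z = -0.2935 + -1.0508i, |z|^2 = 1.1903
Iter 3: z = -0.8080 + -0.1232i, |z|^2 = 0.6681
Iter 4: z = 0.8478 + -0.5409i, |z|^2 = 1.0113
Iter 5: z = 0.6361 + -1.6572i, |z|^2 = 3.1507
Iter 6: z = -2.1316 + -2.8482i, |z|^2 = 12.6555
Escaped at iteration 6

Answer: 6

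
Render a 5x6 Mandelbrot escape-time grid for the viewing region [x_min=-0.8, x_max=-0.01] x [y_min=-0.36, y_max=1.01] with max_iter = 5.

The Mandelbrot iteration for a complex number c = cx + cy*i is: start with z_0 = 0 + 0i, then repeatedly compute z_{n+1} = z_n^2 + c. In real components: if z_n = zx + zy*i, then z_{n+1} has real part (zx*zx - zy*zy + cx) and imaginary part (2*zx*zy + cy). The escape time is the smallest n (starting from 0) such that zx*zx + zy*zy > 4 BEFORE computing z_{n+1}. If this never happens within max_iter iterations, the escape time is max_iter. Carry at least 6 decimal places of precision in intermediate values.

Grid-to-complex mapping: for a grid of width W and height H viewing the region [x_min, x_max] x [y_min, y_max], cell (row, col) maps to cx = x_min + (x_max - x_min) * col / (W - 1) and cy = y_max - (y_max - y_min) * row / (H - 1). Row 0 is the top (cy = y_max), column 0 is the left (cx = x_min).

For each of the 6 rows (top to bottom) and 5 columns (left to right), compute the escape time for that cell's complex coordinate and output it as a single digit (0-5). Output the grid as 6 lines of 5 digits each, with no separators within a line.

(row=0, col=0): c = -0.8000 + 1.0100i → escape time 3
(row=0, col=1): c = -0.6025 + 1.0100i → escape time 4
(row=0, col=2): c = -0.4050 + 1.0100i → escape time 4
(row=0, col=3): c = -0.2075 + 1.0100i → escape time 5
(row=0, col=4): c = -0.0100 + 1.0100i → escape time 5
(row=1, col=0): c = -0.8000 + 0.7360i → escape time 4
(row=1, col=1): c = -0.6025 + 0.7360i → escape time 5
(row=1, col=2): c = -0.4050 + 0.7360i → escape time 5
(row=1, col=3): c = -0.2075 + 0.7360i → escape time 5
(row=1, col=4): c = -0.0100 + 0.7360i → escape time 5
(row=2, col=0): c = -0.8000 + 0.4620i → escape time 5
(row=2, col=1): c = -0.6025 + 0.4620i → escape time 5
(row=2, col=2): c = -0.4050 + 0.4620i → escape time 5
(row=2, col=3): c = -0.2075 + 0.4620i → escape time 5
(row=2, col=4): c = -0.0100 + 0.4620i → escape time 5
(row=3, col=0): c = -0.8000 + 0.1880i → escape time 5
(row=3, col=1): c = -0.6025 + 0.1880i → escape time 5
(row=3, col=2): c = -0.4050 + 0.1880i → escape time 5
(row=3, col=3): c = -0.2075 + 0.1880i → escape time 5
(row=3, col=4): c = -0.0100 + 0.1880i → escape time 5
(row=4, col=0): c = -0.8000 + -0.0860i → escape time 5
(row=4, col=1): c = -0.6025 + -0.0860i → escape time 5
(row=4, col=2): c = -0.4050 + -0.0860i → escape time 5
(row=4, col=3): c = -0.2075 + -0.0860i → escape time 5
(row=4, col=4): c = -0.0100 + -0.0860i → escape time 5
(row=5, col=0): c = -0.8000 + -0.3600i → escape time 5
(row=5, col=1): c = -0.6025 + -0.3600i → escape time 5
(row=5, col=2): c = -0.4050 + -0.3600i → escape time 5
(row=5, col=3): c = -0.2075 + -0.3600i → escape time 5
(row=5, col=4): c = -0.0100 + -0.3600i → escape time 5

Answer: 34455
45555
55555
55555
55555
55555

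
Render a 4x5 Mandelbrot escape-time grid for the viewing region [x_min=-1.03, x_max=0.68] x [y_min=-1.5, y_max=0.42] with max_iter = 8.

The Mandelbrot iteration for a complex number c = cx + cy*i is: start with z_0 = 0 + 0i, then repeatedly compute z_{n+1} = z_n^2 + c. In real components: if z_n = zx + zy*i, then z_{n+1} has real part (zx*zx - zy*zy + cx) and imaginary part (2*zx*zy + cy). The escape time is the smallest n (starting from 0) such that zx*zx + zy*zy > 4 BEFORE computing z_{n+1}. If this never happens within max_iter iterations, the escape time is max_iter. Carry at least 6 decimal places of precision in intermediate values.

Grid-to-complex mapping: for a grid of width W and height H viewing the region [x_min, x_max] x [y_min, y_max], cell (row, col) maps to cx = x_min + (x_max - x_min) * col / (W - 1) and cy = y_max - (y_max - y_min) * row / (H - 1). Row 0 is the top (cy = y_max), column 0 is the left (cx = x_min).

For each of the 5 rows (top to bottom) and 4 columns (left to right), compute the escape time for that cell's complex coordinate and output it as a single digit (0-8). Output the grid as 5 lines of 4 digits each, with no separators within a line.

(row=0, col=0): c = -1.0300 + 0.4200i → escape time 6
(row=0, col=1): c = -0.4600 + 0.4200i → escape time 8
(row=0, col=2): c = 0.1100 + 0.4200i → escape time 8
(row=0, col=3): c = 0.6800 + 0.4200i → escape time 3
(row=1, col=0): c = -1.0300 + -0.0600i → escape time 8
(row=1, col=1): c = -0.4600 + -0.0600i → escape time 8
(row=1, col=2): c = 0.1100 + -0.0600i → escape time 8
(row=1, col=3): c = 0.6800 + -0.0600i → escape time 4
(row=2, col=0): c = -1.0300 + -0.5400i → escape time 5
(row=2, col=1): c = -0.4600 + -0.5400i → escape time 8
(row=2, col=2): c = 0.1100 + -0.5400i → escape time 8
(row=2, col=3): c = 0.6800 + -0.5400i → escape time 3
(row=3, col=0): c = -1.0300 + -1.0200i → escape time 3
(row=3, col=1): c = -0.4600 + -1.0200i → escape time 4
(row=3, col=2): c = 0.1100 + -1.0200i → escape time 4
(row=3, col=3): c = 0.6800 + -1.0200i → escape time 2
(row=4, col=0): c = -1.0300 + -1.5000i → escape time 2
(row=4, col=1): c = -0.4600 + -1.5000i → escape time 2
(row=4, col=2): c = 0.1100 + -1.5000i → escape time 2
(row=4, col=3): c = 0.6800 + -1.5000i → escape time 2

Answer: 6883
8884
5883
3442
2222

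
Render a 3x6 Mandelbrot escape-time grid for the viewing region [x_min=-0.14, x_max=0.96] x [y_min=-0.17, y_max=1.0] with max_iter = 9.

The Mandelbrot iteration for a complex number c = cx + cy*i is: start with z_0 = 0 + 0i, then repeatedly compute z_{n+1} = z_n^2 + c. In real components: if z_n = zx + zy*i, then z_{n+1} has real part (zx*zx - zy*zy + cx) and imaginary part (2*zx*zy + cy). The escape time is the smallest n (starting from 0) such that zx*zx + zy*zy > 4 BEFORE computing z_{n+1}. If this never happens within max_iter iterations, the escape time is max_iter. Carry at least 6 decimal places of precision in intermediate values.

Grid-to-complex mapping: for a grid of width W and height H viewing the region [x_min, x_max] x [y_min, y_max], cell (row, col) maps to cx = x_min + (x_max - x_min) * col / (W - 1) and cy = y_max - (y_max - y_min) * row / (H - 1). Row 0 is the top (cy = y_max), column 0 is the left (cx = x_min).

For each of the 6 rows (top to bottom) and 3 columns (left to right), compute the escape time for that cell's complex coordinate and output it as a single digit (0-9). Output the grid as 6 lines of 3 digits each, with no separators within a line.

(row=0, col=0): c = -0.1400 + 1.0000i → escape time 9
(row=0, col=1): c = 0.4100 + 1.0000i → escape time 3
(row=0, col=2): c = 0.9600 + 1.0000i → escape time 2
(row=1, col=0): c = -0.1400 + 0.7660i → escape time 9
(row=1, col=1): c = 0.4100 + 0.7660i → escape time 4
(row=1, col=2): c = 0.9600 + 0.7660i → escape time 2
(row=2, col=0): c = -0.1400 + 0.5320i → escape time 9
(row=2, col=1): c = 0.4100 + 0.5320i → escape time 7
(row=2, col=2): c = 0.9600 + 0.5320i → escape time 2
(row=3, col=0): c = -0.1400 + 0.2980i → escape time 9
(row=3, col=1): c = 0.4100 + 0.2980i → escape time 9
(row=3, col=2): c = 0.9600 + 0.2980i → escape time 3
(row=4, col=0): c = -0.1400 + 0.0640i → escape time 9
(row=4, col=1): c = 0.4100 + 0.0640i → escape time 7
(row=4, col=2): c = 0.9600 + 0.0640i → escape time 3
(row=5, col=0): c = -0.1400 + -0.1700i → escape time 9
(row=5, col=1): c = 0.4100 + -0.1700i → escape time 9
(row=5, col=2): c = 0.9600 + -0.1700i → escape time 3

Answer: 932
942
972
993
973
993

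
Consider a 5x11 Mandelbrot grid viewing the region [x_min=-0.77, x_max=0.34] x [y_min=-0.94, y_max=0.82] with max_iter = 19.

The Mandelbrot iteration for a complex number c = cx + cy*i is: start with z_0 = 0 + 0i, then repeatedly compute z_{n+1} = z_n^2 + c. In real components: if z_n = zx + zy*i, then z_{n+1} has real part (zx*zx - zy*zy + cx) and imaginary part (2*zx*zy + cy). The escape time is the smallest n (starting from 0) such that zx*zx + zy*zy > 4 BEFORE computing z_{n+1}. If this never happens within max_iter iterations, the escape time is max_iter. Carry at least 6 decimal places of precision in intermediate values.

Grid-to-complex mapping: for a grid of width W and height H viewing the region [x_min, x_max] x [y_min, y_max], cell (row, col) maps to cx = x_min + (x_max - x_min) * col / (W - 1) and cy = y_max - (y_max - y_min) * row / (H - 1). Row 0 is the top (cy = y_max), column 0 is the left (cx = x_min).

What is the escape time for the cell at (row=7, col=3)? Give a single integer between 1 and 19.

Answer: 19

Derivation:
z_0 = 0 + 0i, c = 0.0625 + -0.4120i
Iter 1: z = 0.0625 + -0.4120i, |z|^2 = 0.1737
Iter 2: z = -0.1033 + -0.4635i, |z|^2 = 0.2255
Iter 3: z = -0.1417 + -0.3162i, |z|^2 = 0.1201
Iter 4: z = -0.0174 + -0.3224i, |z|^2 = 0.1043
Iter 5: z = -0.0411 + -0.4008i, |z|^2 = 0.1623
Iter 6: z = -0.0964 + -0.3790i, |z|^2 = 0.1530
Iter 7: z = -0.0719 + -0.3389i, |z|^2 = 0.1200
Iter 8: z = -0.0472 + -0.3633i, |z|^2 = 0.1342
Iter 9: z = -0.0673 + -0.3777i, |z|^2 = 0.1472
Iter 10: z = -0.0756 + -0.3612i, |z|^2 = 0.1362
Iter 11: z = -0.0622 + -0.3574i, |z|^2 = 0.1316
Iter 12: z = -0.0613 + -0.3675i, |z|^2 = 0.1388
Iter 13: z = -0.0688 + -0.3669i, |z|^2 = 0.1394
Iter 14: z = -0.0674 + -0.3615i, |z|^2 = 0.1352
Iter 15: z = -0.0636 + -0.3633i, |z|^2 = 0.1360
Iter 16: z = -0.0654 + -0.3658i, |z|^2 = 0.1381
Iter 17: z = -0.0670 + -0.3641i, |z|^2 = 0.1371
Iter 18: z = -0.0656 + -0.3632i, |z|^2 = 0.1362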